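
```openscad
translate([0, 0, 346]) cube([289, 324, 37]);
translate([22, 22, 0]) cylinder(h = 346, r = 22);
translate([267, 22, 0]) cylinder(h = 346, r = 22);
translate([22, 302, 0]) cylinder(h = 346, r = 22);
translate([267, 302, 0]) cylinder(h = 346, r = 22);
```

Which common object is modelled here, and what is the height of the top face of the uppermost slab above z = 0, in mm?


A stool. The seat height is 383 mm.

A 289×324×37 slab at z = 346 on four corner cylinders — a stool. The seat top is 346 + 37 = 383 mm.


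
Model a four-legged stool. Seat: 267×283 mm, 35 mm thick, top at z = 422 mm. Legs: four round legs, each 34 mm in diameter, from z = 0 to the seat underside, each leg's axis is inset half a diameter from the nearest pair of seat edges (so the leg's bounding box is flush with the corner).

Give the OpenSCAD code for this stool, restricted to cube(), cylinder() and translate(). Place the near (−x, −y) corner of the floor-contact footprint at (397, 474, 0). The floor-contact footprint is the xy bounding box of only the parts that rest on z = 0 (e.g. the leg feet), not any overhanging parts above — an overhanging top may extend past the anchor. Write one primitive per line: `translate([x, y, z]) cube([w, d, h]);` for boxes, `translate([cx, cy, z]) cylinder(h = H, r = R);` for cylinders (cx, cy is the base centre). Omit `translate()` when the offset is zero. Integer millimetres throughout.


// leg_h = 422 - 35 = 387
translate([397, 474, 387]) cube([267, 283, 35]);
translate([414, 491, 0]) cylinder(h = 387, r = 17);
translate([647, 491, 0]) cylinder(h = 387, r = 17);
translate([414, 740, 0]) cylinder(h = 387, r = 17);
translate([647, 740, 0]) cylinder(h = 387, r = 17);


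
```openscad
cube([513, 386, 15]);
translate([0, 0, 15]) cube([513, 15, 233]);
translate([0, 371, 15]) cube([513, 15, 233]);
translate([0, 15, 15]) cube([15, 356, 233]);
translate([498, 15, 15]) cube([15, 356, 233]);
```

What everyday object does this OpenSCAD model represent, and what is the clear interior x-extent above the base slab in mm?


An open box. The internal width is 483 mm.

A 513×386 base slab with four walls standing on it — an open box. The base is 513 mm wide and the walls are 15 mm thick, so the internal width is 513 − 2 × 15 = 483 mm.


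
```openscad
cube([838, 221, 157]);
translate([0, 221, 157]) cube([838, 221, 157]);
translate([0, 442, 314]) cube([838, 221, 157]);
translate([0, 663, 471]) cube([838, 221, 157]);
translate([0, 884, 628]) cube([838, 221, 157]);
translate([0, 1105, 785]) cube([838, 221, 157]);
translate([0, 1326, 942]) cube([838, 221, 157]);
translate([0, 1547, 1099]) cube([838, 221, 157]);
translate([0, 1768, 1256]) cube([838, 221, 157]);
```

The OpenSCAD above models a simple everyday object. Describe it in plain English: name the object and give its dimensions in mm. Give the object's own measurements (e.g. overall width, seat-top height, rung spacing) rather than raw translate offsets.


A straight staircase of 9 solid steps. Each step is 838 mm wide (x), 221 mm deep (y, the going) and 157 mm tall (the rise). The first step rests on the floor; each subsequent step sits one going further in +y and one rise higher in +z, directly behind and above the previous step with no overlap.


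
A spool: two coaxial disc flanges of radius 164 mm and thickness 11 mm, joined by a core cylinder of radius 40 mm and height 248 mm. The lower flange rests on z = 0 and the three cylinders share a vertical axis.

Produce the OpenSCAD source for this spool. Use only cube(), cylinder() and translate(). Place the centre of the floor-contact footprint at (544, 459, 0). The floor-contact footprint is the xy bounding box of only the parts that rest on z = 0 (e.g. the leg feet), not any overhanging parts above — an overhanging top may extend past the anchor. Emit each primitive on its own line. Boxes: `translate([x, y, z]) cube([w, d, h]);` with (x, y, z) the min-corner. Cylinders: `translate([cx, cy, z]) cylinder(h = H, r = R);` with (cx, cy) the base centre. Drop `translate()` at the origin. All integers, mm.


translate([544, 459, 0]) cylinder(h = 11, r = 164);
translate([544, 459, 11]) cylinder(h = 248, r = 40);
translate([544, 459, 259]) cylinder(h = 11, r = 164);


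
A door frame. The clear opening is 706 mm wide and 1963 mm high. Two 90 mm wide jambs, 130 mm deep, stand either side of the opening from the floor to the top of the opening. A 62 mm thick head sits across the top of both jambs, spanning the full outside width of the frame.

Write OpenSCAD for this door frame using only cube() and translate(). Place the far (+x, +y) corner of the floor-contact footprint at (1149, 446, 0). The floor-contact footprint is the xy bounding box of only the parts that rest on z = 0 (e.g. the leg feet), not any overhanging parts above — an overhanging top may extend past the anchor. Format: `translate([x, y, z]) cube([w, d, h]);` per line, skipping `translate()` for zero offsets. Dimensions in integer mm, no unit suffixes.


translate([263, 316, 0]) cube([90, 130, 1963]);
translate([1059, 316, 0]) cube([90, 130, 1963]);
translate([263, 316, 1963]) cube([886, 130, 62]);


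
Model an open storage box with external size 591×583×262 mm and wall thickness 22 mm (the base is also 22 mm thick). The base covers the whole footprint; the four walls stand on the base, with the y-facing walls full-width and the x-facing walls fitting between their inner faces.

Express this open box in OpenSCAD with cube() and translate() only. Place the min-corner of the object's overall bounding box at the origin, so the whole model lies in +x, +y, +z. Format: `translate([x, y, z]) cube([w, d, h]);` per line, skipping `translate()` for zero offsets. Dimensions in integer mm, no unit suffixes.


cube([591, 583, 22]);
translate([0, 0, 22]) cube([591, 22, 240]);
translate([0, 561, 22]) cube([591, 22, 240]);
translate([0, 22, 22]) cube([22, 539, 240]);
translate([569, 22, 22]) cube([22, 539, 240]);


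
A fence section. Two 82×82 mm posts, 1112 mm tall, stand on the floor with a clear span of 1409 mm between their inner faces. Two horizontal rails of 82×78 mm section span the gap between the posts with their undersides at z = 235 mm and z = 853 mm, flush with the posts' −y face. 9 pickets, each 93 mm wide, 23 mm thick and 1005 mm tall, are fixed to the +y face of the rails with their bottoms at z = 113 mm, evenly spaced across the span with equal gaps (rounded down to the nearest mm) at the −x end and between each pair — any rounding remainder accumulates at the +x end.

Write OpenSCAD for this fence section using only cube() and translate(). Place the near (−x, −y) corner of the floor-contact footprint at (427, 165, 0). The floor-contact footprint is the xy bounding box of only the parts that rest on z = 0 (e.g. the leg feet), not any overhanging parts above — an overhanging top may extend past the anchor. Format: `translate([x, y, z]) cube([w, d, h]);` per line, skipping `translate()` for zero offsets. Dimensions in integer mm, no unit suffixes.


translate([427, 165, 0]) cube([82, 82, 1112]);
translate([1918, 165, 0]) cube([82, 82, 1112]);
translate([509, 165, 235]) cube([1409, 82, 78]);
translate([509, 165, 853]) cube([1409, 82, 78]);
translate([566, 247, 113]) cube([93, 23, 1005]);
translate([716, 247, 113]) cube([93, 23, 1005]);
translate([866, 247, 113]) cube([93, 23, 1005]);
translate([1016, 247, 113]) cube([93, 23, 1005]);
translate([1166, 247, 113]) cube([93, 23, 1005]);
translate([1316, 247, 113]) cube([93, 23, 1005]);
translate([1466, 247, 113]) cube([93, 23, 1005]);
translate([1616, 247, 113]) cube([93, 23, 1005]);
translate([1766, 247, 113]) cube([93, 23, 1005]);


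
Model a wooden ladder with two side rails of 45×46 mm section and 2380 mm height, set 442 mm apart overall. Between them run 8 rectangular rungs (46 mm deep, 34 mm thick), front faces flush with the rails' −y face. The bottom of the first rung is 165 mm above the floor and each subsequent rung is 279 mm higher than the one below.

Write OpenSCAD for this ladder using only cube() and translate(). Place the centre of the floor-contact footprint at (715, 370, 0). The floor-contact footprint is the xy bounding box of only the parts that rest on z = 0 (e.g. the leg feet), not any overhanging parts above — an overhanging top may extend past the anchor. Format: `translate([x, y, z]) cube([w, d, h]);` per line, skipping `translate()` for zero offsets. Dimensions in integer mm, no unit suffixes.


translate([494, 347, 0]) cube([45, 46, 2380]);
translate([891, 347, 0]) cube([45, 46, 2380]);
translate([539, 347, 165]) cube([352, 46, 34]);
translate([539, 347, 444]) cube([352, 46, 34]);
translate([539, 347, 723]) cube([352, 46, 34]);
translate([539, 347, 1002]) cube([352, 46, 34]);
translate([539, 347, 1281]) cube([352, 46, 34]);
translate([539, 347, 1560]) cube([352, 46, 34]);
translate([539, 347, 1839]) cube([352, 46, 34]);
translate([539, 347, 2118]) cube([352, 46, 34]);


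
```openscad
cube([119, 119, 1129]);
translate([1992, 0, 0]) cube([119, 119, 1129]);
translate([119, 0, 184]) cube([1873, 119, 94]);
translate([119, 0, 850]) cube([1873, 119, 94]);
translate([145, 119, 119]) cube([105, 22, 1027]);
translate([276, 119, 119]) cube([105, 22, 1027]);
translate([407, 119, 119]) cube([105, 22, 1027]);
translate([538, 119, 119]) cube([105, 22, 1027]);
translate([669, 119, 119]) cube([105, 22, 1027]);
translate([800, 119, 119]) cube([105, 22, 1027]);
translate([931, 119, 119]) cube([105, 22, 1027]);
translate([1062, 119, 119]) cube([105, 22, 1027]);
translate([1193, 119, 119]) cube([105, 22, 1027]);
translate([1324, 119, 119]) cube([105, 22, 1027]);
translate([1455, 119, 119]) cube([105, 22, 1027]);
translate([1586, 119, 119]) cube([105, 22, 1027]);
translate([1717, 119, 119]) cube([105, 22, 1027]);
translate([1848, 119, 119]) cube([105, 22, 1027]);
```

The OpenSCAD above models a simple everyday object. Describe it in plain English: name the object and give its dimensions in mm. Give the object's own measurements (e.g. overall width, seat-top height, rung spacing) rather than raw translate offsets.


A fence section. Two 119×119 mm posts, 1129 mm tall, stand on the floor with a clear span of 1873 mm between their inner faces. Two horizontal rails of 119×94 mm section span the gap between the posts with their undersides at z = 184 mm and z = 850 mm, flush with the posts' −y face. 14 pickets, each 105 mm wide, 22 mm thick and 1027 mm tall, are fixed to the +y face of the rails with their bottoms at z = 119 mm, spaced across the span with a 26 mm gap after the −x post and between neighbouring pickets, with 39 mm left before the +x post.


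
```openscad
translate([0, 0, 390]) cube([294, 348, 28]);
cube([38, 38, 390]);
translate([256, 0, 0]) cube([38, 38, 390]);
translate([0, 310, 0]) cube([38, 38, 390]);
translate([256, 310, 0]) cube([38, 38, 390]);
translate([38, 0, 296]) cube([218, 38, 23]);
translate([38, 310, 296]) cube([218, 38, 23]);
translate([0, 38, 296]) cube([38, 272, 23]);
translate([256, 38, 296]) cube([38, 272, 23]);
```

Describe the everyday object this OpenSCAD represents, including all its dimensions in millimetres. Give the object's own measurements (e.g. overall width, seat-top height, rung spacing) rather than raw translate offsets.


A simple wooden stool: a rectangular seat 294 mm (x) by 348 mm (y), 28 mm thick, top face at z = 418 mm, on four square legs, each 38×38 mm in cross-section. The legs rest on z = 0, each flush with a corner of the seat. Four stretchers, 38 mm wide and 23 mm tall, connect adjacent legs with their undersides at z = 296 mm, each running between the inner faces of the legs it joins and aligned with the legs' outer faces on the other axis.


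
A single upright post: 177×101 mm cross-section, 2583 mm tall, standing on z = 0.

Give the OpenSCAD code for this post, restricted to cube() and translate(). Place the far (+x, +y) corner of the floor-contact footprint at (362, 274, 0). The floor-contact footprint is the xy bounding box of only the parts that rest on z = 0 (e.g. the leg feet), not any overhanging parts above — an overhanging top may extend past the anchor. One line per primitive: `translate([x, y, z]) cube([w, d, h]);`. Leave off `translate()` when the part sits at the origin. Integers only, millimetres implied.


translate([185, 173, 0]) cube([177, 101, 2583]);


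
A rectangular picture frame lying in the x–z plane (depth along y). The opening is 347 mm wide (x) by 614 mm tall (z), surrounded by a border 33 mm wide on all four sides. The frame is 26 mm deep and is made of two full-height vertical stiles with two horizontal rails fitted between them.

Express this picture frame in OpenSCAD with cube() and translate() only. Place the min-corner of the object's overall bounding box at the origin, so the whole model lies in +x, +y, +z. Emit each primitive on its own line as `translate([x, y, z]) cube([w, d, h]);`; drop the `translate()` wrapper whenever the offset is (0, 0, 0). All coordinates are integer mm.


cube([33, 26, 680]);
translate([380, 0, 0]) cube([33, 26, 680]);
translate([33, 0, 0]) cube([347, 26, 33]);
translate([33, 0, 647]) cube([347, 26, 33]);


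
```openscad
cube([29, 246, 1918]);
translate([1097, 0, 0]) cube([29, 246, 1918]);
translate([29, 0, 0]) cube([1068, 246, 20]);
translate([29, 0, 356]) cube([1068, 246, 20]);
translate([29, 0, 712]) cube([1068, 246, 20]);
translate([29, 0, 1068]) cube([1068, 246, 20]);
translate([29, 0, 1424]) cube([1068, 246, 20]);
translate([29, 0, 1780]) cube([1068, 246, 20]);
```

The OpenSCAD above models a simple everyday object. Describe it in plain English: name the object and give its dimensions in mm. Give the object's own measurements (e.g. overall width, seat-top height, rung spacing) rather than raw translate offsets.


An open bookshelf. Two side panels, each 29 mm thick, 246 mm deep and 1918 mm tall, stand 1126 mm apart (outside-to-outside). Between them sit 6 shelves, each 20 mm thick and 246 mm deep, spanning the full gap between the sides. The bottom shelf rests on the floor (its underside at z = 0) and the clear gap between one shelf's top and the next shelf's underside is 336 mm.


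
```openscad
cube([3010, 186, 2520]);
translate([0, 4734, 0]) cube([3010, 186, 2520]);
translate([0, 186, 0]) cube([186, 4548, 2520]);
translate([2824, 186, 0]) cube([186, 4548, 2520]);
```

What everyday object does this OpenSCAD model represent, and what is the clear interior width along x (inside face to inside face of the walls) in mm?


A house (or room) frame. The interior width is 2638 mm.

Four 2520 mm walls enclosing a rectangle with no floor or roof — a room or house frame. Outside width is 3010 mm and wall thickness is 186 mm, so the interior width is 3010 − 2 × 186 = 2638 mm.


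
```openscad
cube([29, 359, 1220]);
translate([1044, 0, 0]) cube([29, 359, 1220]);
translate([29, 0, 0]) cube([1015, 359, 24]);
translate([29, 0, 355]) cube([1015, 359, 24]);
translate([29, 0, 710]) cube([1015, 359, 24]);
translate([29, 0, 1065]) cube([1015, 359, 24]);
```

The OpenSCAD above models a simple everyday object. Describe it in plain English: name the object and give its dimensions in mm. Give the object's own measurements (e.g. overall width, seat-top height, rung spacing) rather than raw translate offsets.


An open bookshelf. Two side panels, each 29 mm thick, 359 mm deep and 1220 mm tall, stand 1073 mm apart (outside-to-outside). Between them sit 4 shelves, each 24 mm thick and 359 mm deep, spanning the full gap between the sides. The bottom shelf rests on the floor (its underside at z = 0) and the clear gap between one shelf's top and the next shelf's underside is 331 mm.


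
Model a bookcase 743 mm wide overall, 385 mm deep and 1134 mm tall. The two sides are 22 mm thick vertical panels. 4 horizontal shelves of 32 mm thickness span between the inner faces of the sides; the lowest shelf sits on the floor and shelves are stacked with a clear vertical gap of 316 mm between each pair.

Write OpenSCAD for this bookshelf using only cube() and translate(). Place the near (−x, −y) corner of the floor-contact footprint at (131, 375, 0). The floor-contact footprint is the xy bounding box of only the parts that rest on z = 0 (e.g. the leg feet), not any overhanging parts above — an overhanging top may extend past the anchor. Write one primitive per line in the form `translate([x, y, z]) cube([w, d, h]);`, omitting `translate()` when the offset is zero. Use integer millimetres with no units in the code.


translate([131, 375, 0]) cube([22, 385, 1134]);
translate([852, 375, 0]) cube([22, 385, 1134]);
translate([153, 375, 0]) cube([699, 385, 32]);
translate([153, 375, 348]) cube([699, 385, 32]);
translate([153, 375, 696]) cube([699, 385, 32]);
translate([153, 375, 1044]) cube([699, 385, 32]);


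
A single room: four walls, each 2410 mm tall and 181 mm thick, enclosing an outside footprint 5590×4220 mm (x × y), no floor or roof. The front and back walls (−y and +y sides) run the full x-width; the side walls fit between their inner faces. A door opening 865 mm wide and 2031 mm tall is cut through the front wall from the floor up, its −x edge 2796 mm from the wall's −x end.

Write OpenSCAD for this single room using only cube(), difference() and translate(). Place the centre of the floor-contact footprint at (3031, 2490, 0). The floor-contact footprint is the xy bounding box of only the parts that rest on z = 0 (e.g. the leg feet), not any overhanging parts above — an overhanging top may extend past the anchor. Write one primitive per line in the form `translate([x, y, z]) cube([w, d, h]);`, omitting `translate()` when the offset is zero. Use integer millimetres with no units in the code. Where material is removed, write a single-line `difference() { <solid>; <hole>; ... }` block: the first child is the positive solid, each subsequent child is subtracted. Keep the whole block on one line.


difference() { translate([236, 380, 0]) cube([5590, 181, 2410]); translate([3032, 380, 0]) cube([865, 181, 2031]); }
translate([236, 4419, 0]) cube([5590, 181, 2410]);
translate([236, 561, 0]) cube([181, 3858, 2410]);
translate([5645, 561, 0]) cube([181, 3858, 2410]);


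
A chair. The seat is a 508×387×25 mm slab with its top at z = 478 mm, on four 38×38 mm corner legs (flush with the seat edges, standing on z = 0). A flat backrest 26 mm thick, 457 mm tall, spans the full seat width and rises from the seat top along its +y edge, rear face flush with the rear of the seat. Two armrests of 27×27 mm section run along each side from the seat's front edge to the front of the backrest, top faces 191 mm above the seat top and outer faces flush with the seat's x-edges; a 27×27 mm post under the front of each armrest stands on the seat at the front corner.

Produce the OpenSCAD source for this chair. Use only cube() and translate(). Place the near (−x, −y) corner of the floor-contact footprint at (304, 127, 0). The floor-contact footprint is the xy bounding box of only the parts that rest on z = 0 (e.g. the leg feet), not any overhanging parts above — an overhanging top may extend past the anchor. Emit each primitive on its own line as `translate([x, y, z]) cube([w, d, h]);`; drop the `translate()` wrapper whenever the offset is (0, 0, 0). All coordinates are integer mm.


// leg_h = 478 - 25 = 453
// arm post h = 191 - 27 = 164
translate([304, 127, 453]) cube([508, 387, 25]);
translate([304, 127, 0]) cube([38, 38, 453]);
translate([774, 127, 0]) cube([38, 38, 453]);
translate([304, 476, 0]) cube([38, 38, 453]);
translate([774, 476, 0]) cube([38, 38, 453]);
translate([304, 488, 478]) cube([508, 26, 457]);
translate([304, 127, 642]) cube([27, 361, 27]);
translate([785, 127, 642]) cube([27, 361, 27]);
translate([304, 127, 478]) cube([27, 27, 164]);
translate([785, 127, 478]) cube([27, 27, 164]);


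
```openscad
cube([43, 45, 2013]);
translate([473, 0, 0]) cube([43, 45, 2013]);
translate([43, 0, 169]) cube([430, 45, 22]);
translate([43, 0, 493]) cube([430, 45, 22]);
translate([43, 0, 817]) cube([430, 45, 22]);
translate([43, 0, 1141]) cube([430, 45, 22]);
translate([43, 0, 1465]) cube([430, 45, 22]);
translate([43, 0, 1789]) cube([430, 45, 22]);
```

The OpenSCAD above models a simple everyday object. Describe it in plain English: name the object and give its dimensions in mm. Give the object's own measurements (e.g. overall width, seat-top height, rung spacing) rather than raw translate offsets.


A straight ladder. Two 43×45 mm vertical rails, 2013 mm tall, stand 516 mm apart (outside-to-outside) with their front faces coplanar on the −y side. 6 rungs, each 45 mm deep and 22 mm tall, span between the inner faces of the rails, front faces flush with the rails. The lowest rung's underside is at z = 169 mm and rungs are spaced 324 mm apart (underside to underside).


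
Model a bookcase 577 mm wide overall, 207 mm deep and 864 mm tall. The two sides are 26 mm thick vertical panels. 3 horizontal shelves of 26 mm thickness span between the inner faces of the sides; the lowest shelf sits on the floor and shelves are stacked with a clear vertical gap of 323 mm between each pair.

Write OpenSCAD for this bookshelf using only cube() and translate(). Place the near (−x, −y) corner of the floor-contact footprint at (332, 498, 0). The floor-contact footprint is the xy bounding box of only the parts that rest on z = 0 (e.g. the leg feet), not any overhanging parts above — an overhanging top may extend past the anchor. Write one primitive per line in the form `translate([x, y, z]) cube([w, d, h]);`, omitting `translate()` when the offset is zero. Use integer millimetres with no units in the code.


translate([332, 498, 0]) cube([26, 207, 864]);
translate([883, 498, 0]) cube([26, 207, 864]);
translate([358, 498, 0]) cube([525, 207, 26]);
translate([358, 498, 349]) cube([525, 207, 26]);
translate([358, 498, 698]) cube([525, 207, 26]);


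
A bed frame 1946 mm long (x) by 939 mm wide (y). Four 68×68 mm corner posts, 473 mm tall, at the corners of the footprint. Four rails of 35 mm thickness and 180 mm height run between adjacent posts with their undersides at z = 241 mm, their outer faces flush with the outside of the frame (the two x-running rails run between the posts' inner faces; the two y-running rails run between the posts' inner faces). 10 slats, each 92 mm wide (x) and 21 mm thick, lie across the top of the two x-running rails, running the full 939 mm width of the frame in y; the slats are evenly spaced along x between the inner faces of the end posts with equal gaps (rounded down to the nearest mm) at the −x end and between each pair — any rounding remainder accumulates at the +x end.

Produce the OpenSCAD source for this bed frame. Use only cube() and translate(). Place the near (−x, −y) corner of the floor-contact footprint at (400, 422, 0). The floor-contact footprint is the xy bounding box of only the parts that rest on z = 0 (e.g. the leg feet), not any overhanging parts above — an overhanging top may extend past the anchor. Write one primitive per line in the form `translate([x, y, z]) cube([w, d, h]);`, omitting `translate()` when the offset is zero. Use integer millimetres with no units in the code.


translate([400, 422, 0]) cube([68, 68, 473]);
translate([400, 1293, 0]) cube([68, 68, 473]);
translate([2278, 422, 0]) cube([68, 68, 473]);
translate([2278, 1293, 0]) cube([68, 68, 473]);
translate([468, 422, 241]) cube([1810, 35, 180]);
translate([468, 1326, 241]) cube([1810, 35, 180]);
translate([400, 490, 241]) cube([35, 803, 180]);
translate([2311, 490, 241]) cube([35, 803, 180]);
translate([548, 422, 421]) cube([92, 939, 21]);
translate([720, 422, 421]) cube([92, 939, 21]);
translate([892, 422, 421]) cube([92, 939, 21]);
translate([1064, 422, 421]) cube([92, 939, 21]);
translate([1236, 422, 421]) cube([92, 939, 21]);
translate([1408, 422, 421]) cube([92, 939, 21]);
translate([1580, 422, 421]) cube([92, 939, 21]);
translate([1752, 422, 421]) cube([92, 939, 21]);
translate([1924, 422, 421]) cube([92, 939, 21]);
translate([2096, 422, 421]) cube([92, 939, 21]);


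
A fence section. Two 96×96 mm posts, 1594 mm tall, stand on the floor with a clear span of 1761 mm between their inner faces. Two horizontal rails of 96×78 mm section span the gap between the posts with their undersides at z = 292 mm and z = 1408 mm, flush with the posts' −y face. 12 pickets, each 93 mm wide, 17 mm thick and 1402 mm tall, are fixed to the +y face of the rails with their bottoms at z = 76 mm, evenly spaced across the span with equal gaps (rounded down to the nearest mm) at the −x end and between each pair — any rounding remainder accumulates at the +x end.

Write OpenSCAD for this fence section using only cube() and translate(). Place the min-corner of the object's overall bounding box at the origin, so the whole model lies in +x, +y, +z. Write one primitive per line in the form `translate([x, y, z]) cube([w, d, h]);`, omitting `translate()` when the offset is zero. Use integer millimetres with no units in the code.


cube([96, 96, 1594]);
translate([1857, 0, 0]) cube([96, 96, 1594]);
translate([96, 0, 292]) cube([1761, 96, 78]);
translate([96, 0, 1408]) cube([1761, 96, 78]);
translate([145, 96, 76]) cube([93, 17, 1402]);
translate([287, 96, 76]) cube([93, 17, 1402]);
translate([429, 96, 76]) cube([93, 17, 1402]);
translate([571, 96, 76]) cube([93, 17, 1402]);
translate([713, 96, 76]) cube([93, 17, 1402]);
translate([855, 96, 76]) cube([93, 17, 1402]);
translate([997, 96, 76]) cube([93, 17, 1402]);
translate([1139, 96, 76]) cube([93, 17, 1402]);
translate([1281, 96, 76]) cube([93, 17, 1402]);
translate([1423, 96, 76]) cube([93, 17, 1402]);
translate([1565, 96, 76]) cube([93, 17, 1402]);
translate([1707, 96, 76]) cube([93, 17, 1402]);


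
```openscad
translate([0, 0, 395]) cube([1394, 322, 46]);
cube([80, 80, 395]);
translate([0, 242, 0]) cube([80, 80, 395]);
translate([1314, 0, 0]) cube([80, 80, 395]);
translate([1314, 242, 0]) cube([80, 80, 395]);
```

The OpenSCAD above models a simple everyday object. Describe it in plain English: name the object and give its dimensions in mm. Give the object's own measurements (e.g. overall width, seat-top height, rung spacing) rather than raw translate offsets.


A long wooden bench with a 1394 mm (x) × 322 mm (y) seat, 46 mm thick, its top surface 441 mm above the floor. Four 80 mm square legs at the seat corners, flush with the edges, run from z = 0 to the seat underside.


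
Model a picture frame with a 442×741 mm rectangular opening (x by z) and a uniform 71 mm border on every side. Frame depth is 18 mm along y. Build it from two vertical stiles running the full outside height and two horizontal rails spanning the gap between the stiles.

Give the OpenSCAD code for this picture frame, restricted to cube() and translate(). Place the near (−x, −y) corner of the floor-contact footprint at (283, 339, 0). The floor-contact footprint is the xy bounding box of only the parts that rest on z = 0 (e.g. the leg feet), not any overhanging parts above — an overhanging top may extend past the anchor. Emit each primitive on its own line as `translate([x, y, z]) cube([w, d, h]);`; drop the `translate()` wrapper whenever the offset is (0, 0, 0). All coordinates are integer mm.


translate([283, 339, 0]) cube([71, 18, 883]);
translate([796, 339, 0]) cube([71, 18, 883]);
translate([354, 339, 0]) cube([442, 18, 71]);
translate([354, 339, 812]) cube([442, 18, 71]);


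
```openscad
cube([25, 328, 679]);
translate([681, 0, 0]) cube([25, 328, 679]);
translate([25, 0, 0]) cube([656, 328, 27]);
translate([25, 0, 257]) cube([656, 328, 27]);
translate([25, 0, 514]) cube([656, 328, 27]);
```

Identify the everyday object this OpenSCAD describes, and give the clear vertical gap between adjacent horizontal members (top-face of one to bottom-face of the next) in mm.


A bookshelf. The clear shelf gap is 230 mm.

Two tall side panels with 3 horizontal boards between them — a bookshelf. The first two shelf undersides are at z = 0 and z = 257; with shelf thickness 27, the clear gap is 257 − 0 − 27 = 230 mm.


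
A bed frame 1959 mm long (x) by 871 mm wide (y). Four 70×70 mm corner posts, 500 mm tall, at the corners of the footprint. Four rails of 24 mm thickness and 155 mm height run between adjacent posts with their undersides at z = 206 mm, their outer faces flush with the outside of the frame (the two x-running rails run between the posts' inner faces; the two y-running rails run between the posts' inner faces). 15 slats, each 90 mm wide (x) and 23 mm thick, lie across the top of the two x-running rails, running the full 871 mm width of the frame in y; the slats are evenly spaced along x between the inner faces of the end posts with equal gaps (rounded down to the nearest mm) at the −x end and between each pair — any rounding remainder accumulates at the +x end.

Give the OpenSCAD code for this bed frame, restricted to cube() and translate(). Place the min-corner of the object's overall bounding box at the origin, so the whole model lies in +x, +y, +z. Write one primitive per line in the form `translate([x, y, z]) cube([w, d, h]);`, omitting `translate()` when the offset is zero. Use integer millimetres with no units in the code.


// slat z = rail_z + rail_h = 206 + 155 = 361
// slat gap = ⌊(1819 − 15·90) / 16⌋ = 29
cube([70, 70, 500]);
translate([0, 801, 0]) cube([70, 70, 500]);
translate([1889, 0, 0]) cube([70, 70, 500]);
translate([1889, 801, 0]) cube([70, 70, 500]);
translate([70, 0, 206]) cube([1819, 24, 155]);
translate([70, 847, 206]) cube([1819, 24, 155]);
translate([0, 70, 206]) cube([24, 731, 155]);
translate([1935, 70, 206]) cube([24, 731, 155]);
translate([99, 0, 361]) cube([90, 871, 23]);
translate([218, 0, 361]) cube([90, 871, 23]);
translate([337, 0, 361]) cube([90, 871, 23]);
translate([456, 0, 361]) cube([90, 871, 23]);
translate([575, 0, 361]) cube([90, 871, 23]);
translate([694, 0, 361]) cube([90, 871, 23]);
translate([813, 0, 361]) cube([90, 871, 23]);
translate([932, 0, 361]) cube([90, 871, 23]);
translate([1051, 0, 361]) cube([90, 871, 23]);
translate([1170, 0, 361]) cube([90, 871, 23]);
translate([1289, 0, 361]) cube([90, 871, 23]);
translate([1408, 0, 361]) cube([90, 871, 23]);
translate([1527, 0, 361]) cube([90, 871, 23]);
translate([1646, 0, 361]) cube([90, 871, 23]);
translate([1765, 0, 361]) cube([90, 871, 23]);


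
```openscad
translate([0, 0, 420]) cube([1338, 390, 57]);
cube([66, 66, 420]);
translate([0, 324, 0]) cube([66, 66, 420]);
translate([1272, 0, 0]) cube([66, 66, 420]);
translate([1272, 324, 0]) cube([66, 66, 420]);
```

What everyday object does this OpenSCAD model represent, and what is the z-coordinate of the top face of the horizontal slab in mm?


A bench. The seat-top height is 477 mm.

A long slab on four corner posts — a bench. The slab sits at z = 420 with thickness 57, so the top is 420 + 57 = 477 mm.


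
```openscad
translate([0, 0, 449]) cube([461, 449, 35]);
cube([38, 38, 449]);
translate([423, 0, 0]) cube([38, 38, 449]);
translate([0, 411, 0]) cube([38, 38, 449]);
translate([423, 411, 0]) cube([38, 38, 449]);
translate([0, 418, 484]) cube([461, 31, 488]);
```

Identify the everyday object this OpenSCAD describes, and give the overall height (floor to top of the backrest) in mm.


A chair. The overall height is 972 mm.

A slab on four corner posts with a tall panel at the back — a chair. The seat slab sits at z = 449 with thickness 35, and the 488 mm backrest starts at the seat top, so the overall height is 449 + 35 + 488 = 972 mm.


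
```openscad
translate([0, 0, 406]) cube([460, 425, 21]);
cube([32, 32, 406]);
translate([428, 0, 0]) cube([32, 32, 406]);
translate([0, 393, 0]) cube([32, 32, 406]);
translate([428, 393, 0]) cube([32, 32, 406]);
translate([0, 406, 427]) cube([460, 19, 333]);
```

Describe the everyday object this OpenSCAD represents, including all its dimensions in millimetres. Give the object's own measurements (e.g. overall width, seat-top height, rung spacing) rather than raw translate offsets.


A chair. The seat is a 460×425×21 mm slab with its top at z = 427 mm, on four 32×32 mm corner legs (flush with the seat edges, standing on z = 0). A flat backrest 19 mm thick, 333 mm tall, spans the full seat width and rises from the seat top along its +y edge, rear face flush with the rear of the seat.


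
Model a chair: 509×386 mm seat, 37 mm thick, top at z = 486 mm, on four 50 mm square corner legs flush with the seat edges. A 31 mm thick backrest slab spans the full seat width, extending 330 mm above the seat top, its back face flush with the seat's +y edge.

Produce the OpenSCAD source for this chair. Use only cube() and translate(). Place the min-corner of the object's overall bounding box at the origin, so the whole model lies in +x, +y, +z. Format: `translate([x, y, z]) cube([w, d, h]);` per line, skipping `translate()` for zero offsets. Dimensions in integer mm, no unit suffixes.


// leg_h = 486 - 37 = 449
translate([0, 0, 449]) cube([509, 386, 37]);
cube([50, 50, 449]);
translate([459, 0, 0]) cube([50, 50, 449]);
translate([0, 336, 0]) cube([50, 50, 449]);
translate([459, 336, 0]) cube([50, 50, 449]);
translate([0, 355, 486]) cube([509, 31, 330]);


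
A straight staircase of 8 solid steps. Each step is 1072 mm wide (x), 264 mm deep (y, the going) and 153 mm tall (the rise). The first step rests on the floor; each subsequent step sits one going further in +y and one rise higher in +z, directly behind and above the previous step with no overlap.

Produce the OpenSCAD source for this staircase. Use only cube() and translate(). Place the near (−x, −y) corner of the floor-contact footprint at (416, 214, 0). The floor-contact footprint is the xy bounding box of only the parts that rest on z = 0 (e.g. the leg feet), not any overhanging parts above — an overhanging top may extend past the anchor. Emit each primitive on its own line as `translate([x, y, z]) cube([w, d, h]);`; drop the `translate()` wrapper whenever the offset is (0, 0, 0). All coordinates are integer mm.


translate([416, 214, 0]) cube([1072, 264, 153]);
translate([416, 478, 153]) cube([1072, 264, 153]);
translate([416, 742, 306]) cube([1072, 264, 153]);
translate([416, 1006, 459]) cube([1072, 264, 153]);
translate([416, 1270, 612]) cube([1072, 264, 153]);
translate([416, 1534, 765]) cube([1072, 264, 153]);
translate([416, 1798, 918]) cube([1072, 264, 153]);
translate([416, 2062, 1071]) cube([1072, 264, 153]);


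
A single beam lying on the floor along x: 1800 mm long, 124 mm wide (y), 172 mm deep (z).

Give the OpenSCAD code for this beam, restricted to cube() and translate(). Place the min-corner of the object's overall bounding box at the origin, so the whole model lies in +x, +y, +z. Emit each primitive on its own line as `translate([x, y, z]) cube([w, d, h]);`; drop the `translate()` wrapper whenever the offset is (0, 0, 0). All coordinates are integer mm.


cube([1800, 124, 172]);


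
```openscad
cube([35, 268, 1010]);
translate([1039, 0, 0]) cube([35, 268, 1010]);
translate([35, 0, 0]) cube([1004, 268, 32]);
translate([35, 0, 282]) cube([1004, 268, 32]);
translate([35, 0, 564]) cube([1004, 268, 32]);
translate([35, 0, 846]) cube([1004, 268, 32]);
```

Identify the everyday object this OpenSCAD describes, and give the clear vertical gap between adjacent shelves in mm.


A bookshelf. The clear shelf gap is 250 mm.

Two tall side panels with 4 horizontal boards between them — a bookshelf. The first two shelf undersides are at z = 0 and z = 282; with shelf thickness 32, the clear gap is 282 − 0 − 32 = 250 mm.


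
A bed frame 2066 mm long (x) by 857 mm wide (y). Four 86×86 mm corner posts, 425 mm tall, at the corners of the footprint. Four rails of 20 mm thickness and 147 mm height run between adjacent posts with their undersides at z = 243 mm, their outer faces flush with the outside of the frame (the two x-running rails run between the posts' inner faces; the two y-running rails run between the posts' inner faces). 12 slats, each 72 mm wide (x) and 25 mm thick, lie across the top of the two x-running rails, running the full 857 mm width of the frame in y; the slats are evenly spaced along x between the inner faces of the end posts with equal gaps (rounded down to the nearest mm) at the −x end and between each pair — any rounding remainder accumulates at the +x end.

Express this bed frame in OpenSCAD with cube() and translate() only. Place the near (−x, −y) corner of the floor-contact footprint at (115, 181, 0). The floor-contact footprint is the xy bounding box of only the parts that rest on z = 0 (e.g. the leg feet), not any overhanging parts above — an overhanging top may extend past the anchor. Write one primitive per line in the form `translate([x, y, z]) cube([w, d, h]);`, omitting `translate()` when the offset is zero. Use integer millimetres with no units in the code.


translate([115, 181, 0]) cube([86, 86, 425]);
translate([115, 952, 0]) cube([86, 86, 425]);
translate([2095, 181, 0]) cube([86, 86, 425]);
translate([2095, 952, 0]) cube([86, 86, 425]);
translate([201, 181, 243]) cube([1894, 20, 147]);
translate([201, 1018, 243]) cube([1894, 20, 147]);
translate([115, 267, 243]) cube([20, 685, 147]);
translate([2161, 267, 243]) cube([20, 685, 147]);
translate([280, 181, 390]) cube([72, 857, 25]);
translate([431, 181, 390]) cube([72, 857, 25]);
translate([582, 181, 390]) cube([72, 857, 25]);
translate([733, 181, 390]) cube([72, 857, 25]);
translate([884, 181, 390]) cube([72, 857, 25]);
translate([1035, 181, 390]) cube([72, 857, 25]);
translate([1186, 181, 390]) cube([72, 857, 25]);
translate([1337, 181, 390]) cube([72, 857, 25]);
translate([1488, 181, 390]) cube([72, 857, 25]);
translate([1639, 181, 390]) cube([72, 857, 25]);
translate([1790, 181, 390]) cube([72, 857, 25]);
translate([1941, 181, 390]) cube([72, 857, 25]);


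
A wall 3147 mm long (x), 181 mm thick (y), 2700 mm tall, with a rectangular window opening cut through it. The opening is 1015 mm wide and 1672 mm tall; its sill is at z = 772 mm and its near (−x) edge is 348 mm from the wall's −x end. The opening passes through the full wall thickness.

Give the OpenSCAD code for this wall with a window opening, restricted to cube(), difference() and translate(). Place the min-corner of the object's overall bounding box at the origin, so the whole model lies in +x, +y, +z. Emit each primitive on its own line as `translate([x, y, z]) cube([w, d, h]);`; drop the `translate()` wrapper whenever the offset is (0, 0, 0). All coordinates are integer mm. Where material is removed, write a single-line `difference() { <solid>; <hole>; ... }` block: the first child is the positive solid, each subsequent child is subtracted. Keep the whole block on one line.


difference() { cube([3147, 181, 2700]); translate([348, 0, 772]) cube([1015, 181, 1672]); }


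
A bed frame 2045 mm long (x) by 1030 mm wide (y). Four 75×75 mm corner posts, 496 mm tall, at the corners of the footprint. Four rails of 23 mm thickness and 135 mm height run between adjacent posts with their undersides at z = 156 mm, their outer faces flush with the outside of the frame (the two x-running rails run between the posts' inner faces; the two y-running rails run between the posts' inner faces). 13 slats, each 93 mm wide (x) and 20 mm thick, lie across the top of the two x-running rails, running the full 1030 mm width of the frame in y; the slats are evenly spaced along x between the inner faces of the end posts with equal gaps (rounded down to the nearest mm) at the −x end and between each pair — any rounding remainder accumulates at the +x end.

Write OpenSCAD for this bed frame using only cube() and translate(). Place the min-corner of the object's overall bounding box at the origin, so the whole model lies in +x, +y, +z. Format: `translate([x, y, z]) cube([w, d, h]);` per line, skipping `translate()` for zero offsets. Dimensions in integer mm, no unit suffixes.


// slat z = rail_z + rail_h = 156 + 135 = 291
// slat gap = ⌊(1895 − 13·93) / 14⌋ = 49
cube([75, 75, 496]);
translate([0, 955, 0]) cube([75, 75, 496]);
translate([1970, 0, 0]) cube([75, 75, 496]);
translate([1970, 955, 0]) cube([75, 75, 496]);
translate([75, 0, 156]) cube([1895, 23, 135]);
translate([75, 1007, 156]) cube([1895, 23, 135]);
translate([0, 75, 156]) cube([23, 880, 135]);
translate([2022, 75, 156]) cube([23, 880, 135]);
translate([124, 0, 291]) cube([93, 1030, 20]);
translate([266, 0, 291]) cube([93, 1030, 20]);
translate([408, 0, 291]) cube([93, 1030, 20]);
translate([550, 0, 291]) cube([93, 1030, 20]);
translate([692, 0, 291]) cube([93, 1030, 20]);
translate([834, 0, 291]) cube([93, 1030, 20]);
translate([976, 0, 291]) cube([93, 1030, 20]);
translate([1118, 0, 291]) cube([93, 1030, 20]);
translate([1260, 0, 291]) cube([93, 1030, 20]);
translate([1402, 0, 291]) cube([93, 1030, 20]);
translate([1544, 0, 291]) cube([93, 1030, 20]);
translate([1686, 0, 291]) cube([93, 1030, 20]);
translate([1828, 0, 291]) cube([93, 1030, 20]);
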